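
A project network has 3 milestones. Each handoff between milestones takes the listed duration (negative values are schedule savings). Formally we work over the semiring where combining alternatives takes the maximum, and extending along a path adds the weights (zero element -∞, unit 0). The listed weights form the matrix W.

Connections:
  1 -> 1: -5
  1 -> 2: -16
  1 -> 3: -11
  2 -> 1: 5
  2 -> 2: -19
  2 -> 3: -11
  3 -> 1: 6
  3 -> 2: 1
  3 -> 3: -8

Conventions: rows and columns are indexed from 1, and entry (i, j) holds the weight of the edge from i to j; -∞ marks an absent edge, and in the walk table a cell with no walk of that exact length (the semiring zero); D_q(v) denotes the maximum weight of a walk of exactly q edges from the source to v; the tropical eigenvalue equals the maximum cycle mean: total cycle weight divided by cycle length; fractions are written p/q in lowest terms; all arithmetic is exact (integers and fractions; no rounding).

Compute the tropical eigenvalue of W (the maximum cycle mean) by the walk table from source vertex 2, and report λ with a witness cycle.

q=0: [-∞, 0, -∞]
q=1: [5, -19, -11]
q=2: [0, -10, -6]
q=3: [0, -5, -11]
Optimal cycle mean attained by: cycle 1->3->2->1, total (-11) + 1 + 5, length 3.
Answer: λ = -5/3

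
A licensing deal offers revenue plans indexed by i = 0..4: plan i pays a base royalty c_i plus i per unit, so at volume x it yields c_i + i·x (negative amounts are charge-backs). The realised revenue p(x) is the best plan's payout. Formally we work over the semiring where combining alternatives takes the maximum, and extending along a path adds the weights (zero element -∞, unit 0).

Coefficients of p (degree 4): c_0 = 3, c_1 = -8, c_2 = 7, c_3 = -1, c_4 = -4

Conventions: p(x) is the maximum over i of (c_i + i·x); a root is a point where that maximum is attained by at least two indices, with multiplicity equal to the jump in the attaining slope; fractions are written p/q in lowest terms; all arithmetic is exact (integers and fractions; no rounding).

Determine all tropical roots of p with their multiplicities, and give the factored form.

hull edge (i=0, c=3) to (i=2, c=7): slope 2, span 2
hull edge (i=2, c=7) to (i=4, c=-4): slope -11/2, span 2
Factored form: p(x) = -4 ⊗ (x ⊕ (-2)) ⊗ (x ⊕ (-2)) ⊗ (x ⊕ 11/2) ⊗ (x ⊕ 11/2)
Answer: roots = -2 (mult 2), 11/2 (mult 2)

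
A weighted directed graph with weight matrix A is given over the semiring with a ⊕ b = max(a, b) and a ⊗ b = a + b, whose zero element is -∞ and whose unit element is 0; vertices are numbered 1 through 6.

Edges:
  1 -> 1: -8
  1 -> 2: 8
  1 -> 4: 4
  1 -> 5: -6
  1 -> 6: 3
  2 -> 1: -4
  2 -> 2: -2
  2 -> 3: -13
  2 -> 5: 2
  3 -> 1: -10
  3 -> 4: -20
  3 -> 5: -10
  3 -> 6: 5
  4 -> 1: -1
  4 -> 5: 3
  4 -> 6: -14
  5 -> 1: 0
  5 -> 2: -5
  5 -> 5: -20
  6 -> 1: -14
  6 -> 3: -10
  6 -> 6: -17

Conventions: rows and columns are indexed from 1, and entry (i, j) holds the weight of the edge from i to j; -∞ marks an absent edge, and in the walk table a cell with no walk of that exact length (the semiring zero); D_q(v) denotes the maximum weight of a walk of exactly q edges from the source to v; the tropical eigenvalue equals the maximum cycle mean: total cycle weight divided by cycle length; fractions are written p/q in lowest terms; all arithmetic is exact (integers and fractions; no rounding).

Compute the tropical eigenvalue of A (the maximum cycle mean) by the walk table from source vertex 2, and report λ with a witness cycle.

q=0: [-∞, 0, -∞, -∞, -∞, -∞]
q=1: [-4, -2, -13, -∞, 2, -∞]
q=2: [2, 4, -15, 0, 0, -1]
q=3: [0, 10, -9, 6, 6, 5]
q=4: [6, 8, -3, 4, 12, 3]
q=5: [12, 14, -5, 10, 10, 9]
q=6: [10, 20, 1, 16, 16, 15]
Optimal cycle mean attained by: cycle 1->2->5->1, total 8 + 2 + 0, length 3.
Answer: λ = 10/3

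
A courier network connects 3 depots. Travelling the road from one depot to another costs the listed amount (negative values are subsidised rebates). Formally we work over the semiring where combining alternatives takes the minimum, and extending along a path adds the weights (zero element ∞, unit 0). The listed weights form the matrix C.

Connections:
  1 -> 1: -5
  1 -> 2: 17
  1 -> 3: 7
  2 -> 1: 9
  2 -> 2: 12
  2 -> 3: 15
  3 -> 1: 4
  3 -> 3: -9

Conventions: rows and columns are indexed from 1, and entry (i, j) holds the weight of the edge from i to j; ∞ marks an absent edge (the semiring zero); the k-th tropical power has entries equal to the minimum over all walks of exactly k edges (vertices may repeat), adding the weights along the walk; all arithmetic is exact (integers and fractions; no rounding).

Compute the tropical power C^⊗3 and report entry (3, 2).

C^⊗2:
  [-10, 12, -2]
  [4, 24, 6]
  [-5, 21, -18]
C^⊗3:
  [-15, 7, -11]
  [-1, 21, -3]
  [-14, 12, -27]
Key observation: the optimum is the walk 3->3->1->2, with weight (-9) + 4 + 17 = 12.
Optimal value attained by: walk 3->3->1->2.
Answer: (C^⊗3)[3][2] = 12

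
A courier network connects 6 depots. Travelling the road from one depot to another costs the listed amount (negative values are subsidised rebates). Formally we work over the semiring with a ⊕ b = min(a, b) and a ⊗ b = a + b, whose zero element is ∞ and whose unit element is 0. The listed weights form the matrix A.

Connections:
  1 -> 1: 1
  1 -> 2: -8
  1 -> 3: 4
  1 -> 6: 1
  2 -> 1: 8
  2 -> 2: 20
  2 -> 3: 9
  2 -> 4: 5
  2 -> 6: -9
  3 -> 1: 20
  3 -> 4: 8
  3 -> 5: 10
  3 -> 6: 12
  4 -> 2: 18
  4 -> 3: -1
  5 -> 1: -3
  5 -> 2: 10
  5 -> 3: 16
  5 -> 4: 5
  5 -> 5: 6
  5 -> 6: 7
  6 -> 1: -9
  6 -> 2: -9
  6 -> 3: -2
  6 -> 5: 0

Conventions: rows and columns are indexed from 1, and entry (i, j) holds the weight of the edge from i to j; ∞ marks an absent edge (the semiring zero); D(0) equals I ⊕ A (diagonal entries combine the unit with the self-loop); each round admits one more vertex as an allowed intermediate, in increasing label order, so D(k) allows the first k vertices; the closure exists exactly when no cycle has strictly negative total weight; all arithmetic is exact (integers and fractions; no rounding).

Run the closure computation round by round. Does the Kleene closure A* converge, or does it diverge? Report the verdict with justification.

D(0):
  [0, -8, 4, ∞, ∞, 1]
  [8, 0, 9, 5, ∞, -9]
  [20, ∞, 0, 8, 10, 12]
  [∞, 18, -1, 0, ∞, ∞]
  [-3, 10, 16, 5, 0, 7]
  [-9, -9, -2, ∞, 0, 0]
Detection: at round 1, diagonal entry (6, 6) turns strictly negative.
Key observation: the cycle 6->1->6 has total weight (-9) + 1, which is strictly negative.
Answer: DIVERGES — negative cycle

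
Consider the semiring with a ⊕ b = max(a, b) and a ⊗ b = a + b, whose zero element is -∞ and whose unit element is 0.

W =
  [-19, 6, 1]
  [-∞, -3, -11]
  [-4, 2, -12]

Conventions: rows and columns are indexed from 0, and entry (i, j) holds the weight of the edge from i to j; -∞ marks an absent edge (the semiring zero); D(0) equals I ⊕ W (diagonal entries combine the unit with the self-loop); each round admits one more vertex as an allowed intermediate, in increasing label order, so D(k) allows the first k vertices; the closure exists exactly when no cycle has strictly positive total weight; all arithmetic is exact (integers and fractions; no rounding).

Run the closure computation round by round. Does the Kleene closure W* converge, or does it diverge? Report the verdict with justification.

D(0):
  [0, 6, 1]
  [-∞, 0, -11]
  [-4, 2, 0]
D(1):
  [0, 6, 1]
  [-∞, 0, -11]
  [-4, 2, 0]
D(2):
  [0, 6, 1]
  [-∞, 0, -11]
  [-4, 2, 0]
D(3):
  [0, 6, 1]
  [-15, 0, -11]
  [-4, 2, 0]
Key observation: every diagonal entry stays at the unit through all rounds, so no improving cycle exists.
Answer: CONVERGES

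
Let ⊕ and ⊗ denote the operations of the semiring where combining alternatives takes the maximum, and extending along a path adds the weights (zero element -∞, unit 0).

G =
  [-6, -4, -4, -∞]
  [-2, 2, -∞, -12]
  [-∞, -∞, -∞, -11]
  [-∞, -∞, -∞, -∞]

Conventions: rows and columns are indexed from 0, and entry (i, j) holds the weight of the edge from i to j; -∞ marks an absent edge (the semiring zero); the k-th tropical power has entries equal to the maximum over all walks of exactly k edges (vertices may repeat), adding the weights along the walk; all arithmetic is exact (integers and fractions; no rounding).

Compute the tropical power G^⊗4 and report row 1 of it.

G^⊗2:
  [-6, -2, -10, -15]
  [0, 4, -6, -10]
  [-∞, -∞, -∞, -∞]
  [-∞, -∞, -∞, -∞]
G^⊗3:
  [-4, 0, -10, -14]
  [2, 6, -4, -8]
  [-∞, -∞, -∞, -∞]
  [-∞, -∞, -∞, -∞]
G^⊗4:
  [-2, 2, -8, -12]
  [4, 8, -2, -6]
  [-∞, -∞, -∞, -∞]
  [-∞, -∞, -∞, -∞]
Answer: row 1 of G^⊗4 = [4, 8, -2, -6]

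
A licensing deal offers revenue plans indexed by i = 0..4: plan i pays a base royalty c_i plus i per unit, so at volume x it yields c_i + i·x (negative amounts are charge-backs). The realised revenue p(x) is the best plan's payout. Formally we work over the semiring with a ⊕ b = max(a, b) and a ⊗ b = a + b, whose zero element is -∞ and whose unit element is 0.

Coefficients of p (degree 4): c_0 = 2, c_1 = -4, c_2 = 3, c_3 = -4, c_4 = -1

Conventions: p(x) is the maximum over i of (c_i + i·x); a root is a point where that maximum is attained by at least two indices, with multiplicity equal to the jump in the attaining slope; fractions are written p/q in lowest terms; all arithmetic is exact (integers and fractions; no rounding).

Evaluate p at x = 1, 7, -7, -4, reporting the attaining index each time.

p(1) = max(2+0·1=2, -4+1·1=-3, 3+2·1=5, -4+3·1=-1, -1+4·1=3) = 5 (attained by i=2)
p(7) = max(2+0·7=2, -4+1·7=3, 3+2·7=17, -4+3·7=17, -1+4·7=27) = 27 (attained by i=4)
p(-7) = max(2+0·(-7)=2, -4+1·(-7)=-11, 3+2·(-7)=-11, -4+3·(-7)=-25, -1+4·(-7)=-29) = 2 (attained by i=0)
p(-4) = max(2+0·(-4)=2, -4+1·(-4)=-8, 3+2·(-4)=-5, -4+3·(-4)=-16, -1+4·(-4)=-17) = 2 (attained by i=0)
Answer: p(1) = 5; p(7) = 27; p(-7) = 2; p(-4) = 2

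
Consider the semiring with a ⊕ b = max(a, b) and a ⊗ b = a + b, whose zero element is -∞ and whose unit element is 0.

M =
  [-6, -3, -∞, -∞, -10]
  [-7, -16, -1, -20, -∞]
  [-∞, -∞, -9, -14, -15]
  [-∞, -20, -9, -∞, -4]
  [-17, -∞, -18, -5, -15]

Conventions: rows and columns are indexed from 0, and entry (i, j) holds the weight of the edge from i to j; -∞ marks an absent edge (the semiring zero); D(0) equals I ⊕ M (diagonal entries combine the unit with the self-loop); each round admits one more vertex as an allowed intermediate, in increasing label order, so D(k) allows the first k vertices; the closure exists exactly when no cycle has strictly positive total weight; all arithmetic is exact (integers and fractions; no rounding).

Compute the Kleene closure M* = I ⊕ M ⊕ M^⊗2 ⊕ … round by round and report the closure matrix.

D(0):
  [0, -3, -∞, -∞, -10]
  [-7, 0, -1, -20, -∞]
  [-∞, -∞, 0, -14, -15]
  [-∞, -20, -9, 0, -4]
  [-17, -∞, -18, -5, 0]
D(1):
  [0, -3, -∞, -∞, -10]
  [-7, 0, -1, -20, -17]
  [-∞, -∞, 0, -14, -15]
  [-∞, -20, -9, 0, -4]
  [-17, -20, -18, -5, 0]
D(2):
  [0, -3, -4, -23, -10]
  [-7, 0, -1, -20, -17]
  [-∞, -∞, 0, -14, -15]
  [-27, -20, -9, 0, -4]
  [-17, -20, -18, -5, 0]
D(3):
  [0, -3, -4, -18, -10]
  [-7, 0, -1, -15, -16]
  [-∞, -∞, 0, -14, -15]
  [-27, -20, -9, 0, -4]
  [-17, -20, -18, -5, 0]
D(4):
  [0, -3, -4, -18, -10]
  [-7, 0, -1, -15, -16]
  [-41, -34, 0, -14, -15]
  [-27, -20, -9, 0, -4]
  [-17, -20, -14, -5, 0]
D(5):
  [0, -3, -4, -15, -10]
  [-7, 0, -1, -15, -16]
  [-32, -34, 0, -14, -15]
  [-21, -20, -9, 0, -4]
  [-17, -20, -14, -5, 0]
Answer: M* = [[0, -3, -4, -15, -10], [-7, 0, -1, -15, -16], [-32, -34, 0, -14, -15], [-21, -20, -9, 0, -4], [-17, -20, -14, -5, 0]]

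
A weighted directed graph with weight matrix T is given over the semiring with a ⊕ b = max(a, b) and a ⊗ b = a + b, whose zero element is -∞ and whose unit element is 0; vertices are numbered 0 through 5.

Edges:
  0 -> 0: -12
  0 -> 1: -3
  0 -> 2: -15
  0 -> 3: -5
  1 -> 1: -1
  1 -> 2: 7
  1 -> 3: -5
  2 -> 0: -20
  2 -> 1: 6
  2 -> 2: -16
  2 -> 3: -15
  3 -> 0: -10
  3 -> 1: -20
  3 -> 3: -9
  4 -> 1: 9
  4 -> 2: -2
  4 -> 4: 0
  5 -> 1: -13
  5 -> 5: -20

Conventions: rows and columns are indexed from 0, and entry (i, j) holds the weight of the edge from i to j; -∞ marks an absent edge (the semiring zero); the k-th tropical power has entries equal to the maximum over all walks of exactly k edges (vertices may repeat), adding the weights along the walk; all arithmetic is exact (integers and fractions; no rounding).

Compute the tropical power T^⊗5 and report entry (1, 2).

T^⊗2:
  [-15, -4, 4, -8, -∞, -∞]
  [-13, 13, 6, -6, -∞, -∞]
  [-25, 5, 13, 1, -∞, -∞]
  [-19, -13, -13, -15, -∞, -∞]
  [-22, 9, 16, 4, 0, -∞]
  [-∞, -14, -6, -18, -∞, -40]
T^⊗3:
  [-16, 10, 3, -9, -∞, -∞]
  [-14, 12, 20, 8, -∞, -∞]
  [-7, 19, 12, 0, -∞, -∞]
  [-25, -7, -6, -18, -∞, -∞]
  [-4, 22, 16, 4, 0, -∞]
  [-26, 0, -7, -19, -∞, -60]
T^⊗4:
  [-17, 9, 17, 5, -∞, -∞]
  [0, 26, 19, 7, -∞, -∞]
  [-8, 18, 26, 14, -∞, -∞]
  [-26, 0, 0, -12, -∞, -∞]
  [-4, 22, 29, 17, 0, -∞]
  [-27, -1, 7, -5, -∞, -80]
T^⊗5:
  [-3, 23, 16, 4, -∞, -∞]
  [-1, 25, 33, 21, -∞, -∞]
  [6, 32, 25, 13, -∞, -∞]
  [-20, 6, 7, -5, -∞, -∞]
  [9, 35, 29, 17, 0, -∞]
  [-13, 13, 6, -6, -∞, -100]
Key observation: the optimum is the walk 1->2->1->2->1->2, with weight 7 + 6 + 7 + 6 + 7 = 33.
Optimal value attained by: walk 1->2->1->2->1->2.
Answer: (T^⊗5)[1][2] = 33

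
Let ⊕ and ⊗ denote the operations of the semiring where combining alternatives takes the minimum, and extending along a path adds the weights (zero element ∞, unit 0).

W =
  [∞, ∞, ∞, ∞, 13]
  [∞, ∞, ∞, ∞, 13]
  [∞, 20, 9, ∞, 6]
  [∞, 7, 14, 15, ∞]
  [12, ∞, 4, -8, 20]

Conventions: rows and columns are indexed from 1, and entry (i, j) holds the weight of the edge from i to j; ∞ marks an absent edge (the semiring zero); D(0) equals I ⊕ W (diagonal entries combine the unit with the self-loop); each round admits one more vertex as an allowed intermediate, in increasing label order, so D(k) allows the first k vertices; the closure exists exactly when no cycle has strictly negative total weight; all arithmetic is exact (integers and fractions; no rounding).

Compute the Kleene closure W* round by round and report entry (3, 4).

D(0):
  [0, ∞, ∞, ∞, 13]
  [∞, 0, ∞, ∞, 13]
  [∞, 20, 0, ∞, 6]
  [∞, 7, 14, 0, ∞]
  [12, ∞, 4, -8, 0]
D(1):
  [0, ∞, ∞, ∞, 13]
  [∞, 0, ∞, ∞, 13]
  [∞, 20, 0, ∞, 6]
  [∞, 7, 14, 0, ∞]
  [12, ∞, 4, -8, 0]
D(2):
  [0, ∞, ∞, ∞, 13]
  [∞, 0, ∞, ∞, 13]
  [∞, 20, 0, ∞, 6]
  [∞, 7, 14, 0, 20]
  [12, ∞, 4, -8, 0]
D(3):
  [0, ∞, ∞, ∞, 13]
  [∞, 0, ∞, ∞, 13]
  [∞, 20, 0, ∞, 6]
  [∞, 7, 14, 0, 20]
  [12, 24, 4, -8, 0]
D(4):
  [0, ∞, ∞, ∞, 13]
  [∞, 0, ∞, ∞, 13]
  [∞, 20, 0, ∞, 6]
  [∞, 7, 14, 0, 20]
  [12, -1, 4, -8, 0]
D(5):
  [0, 12, 17, 5, 13]
  [25, 0, 17, 5, 13]
  [18, 5, 0, -2, 6]
  [32, 7, 14, 0, 20]
  [12, -1, 4, -8, 0]
Answer: W*[3][4] = -2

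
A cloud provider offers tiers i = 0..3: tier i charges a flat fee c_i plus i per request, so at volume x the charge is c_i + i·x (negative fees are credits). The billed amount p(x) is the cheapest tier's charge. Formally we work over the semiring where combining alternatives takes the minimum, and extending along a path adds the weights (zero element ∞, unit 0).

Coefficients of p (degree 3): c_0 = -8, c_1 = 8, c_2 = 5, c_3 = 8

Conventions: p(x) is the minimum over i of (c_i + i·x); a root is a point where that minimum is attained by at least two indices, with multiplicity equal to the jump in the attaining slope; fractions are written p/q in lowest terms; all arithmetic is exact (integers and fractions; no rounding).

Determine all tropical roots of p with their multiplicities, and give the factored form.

hull edge (i=0, c=-8) to (i=3, c=8): slope 16/3, span 3
Factored form: p(x) = 8 ⊗ (x ⊕ (-16/3)) ⊗ (x ⊕ (-16/3)) ⊗ (x ⊕ (-16/3))
Answer: roots = -16/3 (mult 3)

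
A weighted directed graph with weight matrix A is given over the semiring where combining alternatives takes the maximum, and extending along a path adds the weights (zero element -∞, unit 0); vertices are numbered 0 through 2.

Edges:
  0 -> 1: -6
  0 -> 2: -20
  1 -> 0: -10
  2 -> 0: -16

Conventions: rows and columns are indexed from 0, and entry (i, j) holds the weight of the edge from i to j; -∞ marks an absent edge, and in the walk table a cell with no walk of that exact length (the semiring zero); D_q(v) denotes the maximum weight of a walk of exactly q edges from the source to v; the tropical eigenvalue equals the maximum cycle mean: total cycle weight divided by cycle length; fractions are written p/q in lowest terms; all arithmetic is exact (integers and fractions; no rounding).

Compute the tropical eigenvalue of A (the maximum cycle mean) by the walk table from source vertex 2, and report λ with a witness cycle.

q=0: [-∞, -∞, 0]
q=1: [-16, -∞, -∞]
q=2: [-∞, -22, -36]
q=3: [-32, -∞, -∞]
Optimal cycle mean attained by: cycle 0->1->0, total (-6) + (-10), length 2.
Answer: λ = -8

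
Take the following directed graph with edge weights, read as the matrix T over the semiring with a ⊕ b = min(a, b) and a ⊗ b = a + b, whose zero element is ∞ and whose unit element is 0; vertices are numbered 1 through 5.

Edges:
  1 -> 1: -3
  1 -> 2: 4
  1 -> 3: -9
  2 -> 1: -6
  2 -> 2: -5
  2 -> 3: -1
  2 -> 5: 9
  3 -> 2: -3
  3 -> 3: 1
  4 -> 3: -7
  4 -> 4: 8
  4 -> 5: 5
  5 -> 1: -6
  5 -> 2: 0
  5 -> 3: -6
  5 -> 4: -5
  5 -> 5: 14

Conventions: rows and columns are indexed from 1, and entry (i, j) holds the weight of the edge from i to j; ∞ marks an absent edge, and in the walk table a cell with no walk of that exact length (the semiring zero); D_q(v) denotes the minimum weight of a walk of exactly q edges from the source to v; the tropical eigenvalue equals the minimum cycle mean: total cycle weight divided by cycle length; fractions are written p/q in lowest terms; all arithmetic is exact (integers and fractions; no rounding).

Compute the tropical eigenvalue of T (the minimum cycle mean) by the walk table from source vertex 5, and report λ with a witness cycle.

q=0: [∞, ∞, ∞, ∞, 0]
q=1: [-6, 0, -6, -5, 14]
q=2: [-9, -9, -15, 3, 0]
q=3: [-15, -18, -18, -5, 0]
q=4: [-24, -23, -24, -5, -9]
q=5: [-29, -28, -33, -14, -14]
Optimal cycle mean attained by: cycle 1->3->2->1, total (-9) + (-3) + (-6), length 3.
Answer: λ = -6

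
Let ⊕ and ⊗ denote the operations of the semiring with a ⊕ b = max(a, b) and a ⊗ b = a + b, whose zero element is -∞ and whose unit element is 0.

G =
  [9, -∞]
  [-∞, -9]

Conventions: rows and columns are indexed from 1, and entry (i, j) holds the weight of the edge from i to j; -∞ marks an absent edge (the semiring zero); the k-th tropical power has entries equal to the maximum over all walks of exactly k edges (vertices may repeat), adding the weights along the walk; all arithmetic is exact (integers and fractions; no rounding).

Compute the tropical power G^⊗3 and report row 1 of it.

G^⊗2:
  [18, -∞]
  [-∞, -18]
G^⊗3:
  [27, -∞]
  [-∞, -27]
Answer: row 1 of G^⊗3 = [27, -∞]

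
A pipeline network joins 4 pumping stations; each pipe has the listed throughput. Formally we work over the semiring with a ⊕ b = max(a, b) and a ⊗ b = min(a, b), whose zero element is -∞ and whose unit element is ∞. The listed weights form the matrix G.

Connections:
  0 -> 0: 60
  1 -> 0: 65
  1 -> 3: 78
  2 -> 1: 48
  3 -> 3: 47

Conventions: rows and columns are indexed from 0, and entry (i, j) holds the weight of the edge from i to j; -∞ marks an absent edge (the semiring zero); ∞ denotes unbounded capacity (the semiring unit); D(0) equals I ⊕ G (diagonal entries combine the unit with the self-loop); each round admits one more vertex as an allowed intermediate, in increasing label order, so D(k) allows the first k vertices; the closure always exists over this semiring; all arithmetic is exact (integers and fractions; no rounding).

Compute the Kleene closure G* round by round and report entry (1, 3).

D(0):
  [∞, -∞, -∞, -∞]
  [65, ∞, -∞, 78]
  [-∞, 48, ∞, -∞]
  [-∞, -∞, -∞, ∞]
D(1):
  [∞, -∞, -∞, -∞]
  [65, ∞, -∞, 78]
  [-∞, 48, ∞, -∞]
  [-∞, -∞, -∞, ∞]
D(2):
  [∞, -∞, -∞, -∞]
  [65, ∞, -∞, 78]
  [48, 48, ∞, 48]
  [-∞, -∞, -∞, ∞]
D(3):
  [∞, -∞, -∞, -∞]
  [65, ∞, -∞, 78]
  [48, 48, ∞, 48]
  [-∞, -∞, -∞, ∞]
D(4):
  [∞, -∞, -∞, -∞]
  [65, ∞, -∞, 78]
  [48, 48, ∞, 48]
  [-∞, -∞, -∞, ∞]
Answer: G*[1][3] = 78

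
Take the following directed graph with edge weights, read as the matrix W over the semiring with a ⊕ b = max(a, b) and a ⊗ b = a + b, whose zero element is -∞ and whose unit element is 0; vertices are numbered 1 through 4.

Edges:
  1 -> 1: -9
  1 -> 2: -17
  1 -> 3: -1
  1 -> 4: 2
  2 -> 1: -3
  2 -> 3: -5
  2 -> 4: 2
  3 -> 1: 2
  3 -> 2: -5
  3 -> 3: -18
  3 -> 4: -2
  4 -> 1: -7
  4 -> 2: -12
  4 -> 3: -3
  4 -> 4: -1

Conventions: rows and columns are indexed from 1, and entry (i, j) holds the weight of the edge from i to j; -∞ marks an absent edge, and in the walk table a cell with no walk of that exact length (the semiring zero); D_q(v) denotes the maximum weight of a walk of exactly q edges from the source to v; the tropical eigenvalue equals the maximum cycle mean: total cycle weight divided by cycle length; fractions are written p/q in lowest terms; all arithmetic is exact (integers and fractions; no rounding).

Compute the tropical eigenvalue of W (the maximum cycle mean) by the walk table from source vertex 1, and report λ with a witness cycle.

q=0: [0, -∞, -∞, -∞]
q=1: [-9, -17, -1, 2]
q=2: [1, -6, -1, 1]
q=3: [1, -6, 0, 3]
q=4: [2, -5, 0, 3]
Optimal cycle mean attained by: cycle 1->3->1, total (-1) + 2, length 2.
Answer: λ = 1/2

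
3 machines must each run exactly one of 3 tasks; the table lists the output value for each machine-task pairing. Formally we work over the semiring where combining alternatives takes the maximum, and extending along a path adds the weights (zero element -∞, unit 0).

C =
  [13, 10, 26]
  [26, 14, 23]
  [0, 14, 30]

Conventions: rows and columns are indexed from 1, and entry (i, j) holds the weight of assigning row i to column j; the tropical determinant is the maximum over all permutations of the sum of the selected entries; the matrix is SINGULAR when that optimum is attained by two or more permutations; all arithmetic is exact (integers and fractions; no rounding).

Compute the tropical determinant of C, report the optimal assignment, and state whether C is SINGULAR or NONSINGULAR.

σ = (1, 2, 3): 13 + 14 + 30 = 57
σ = (1, 3, 2): 13 + 23 + 14 = 50
σ = (2, 1, 3): 10 + 26 + 30 = 66
σ = (2, 3, 1): 10 + 23 + 0 = 33
σ = (3, 1, 2): 26 + 26 + 14 = 66
σ = (3, 2, 1): 26 + 14 + 0 = 40
Optimal value attained by: σ = (2, 1, 3).
Answer: det⊕(C) = 66; verdict: SINGULAR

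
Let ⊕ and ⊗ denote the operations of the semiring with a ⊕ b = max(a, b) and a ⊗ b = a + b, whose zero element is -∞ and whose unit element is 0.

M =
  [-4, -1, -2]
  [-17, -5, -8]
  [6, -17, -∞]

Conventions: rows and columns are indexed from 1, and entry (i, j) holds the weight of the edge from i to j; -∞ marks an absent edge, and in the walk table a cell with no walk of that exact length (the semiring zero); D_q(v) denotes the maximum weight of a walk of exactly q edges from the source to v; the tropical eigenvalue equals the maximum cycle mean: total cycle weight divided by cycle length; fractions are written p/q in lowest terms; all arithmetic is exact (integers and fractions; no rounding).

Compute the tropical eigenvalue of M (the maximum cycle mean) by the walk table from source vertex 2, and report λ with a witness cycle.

q=0: [-∞, 0, -∞]
q=1: [-17, -5, -8]
q=2: [-2, -10, -13]
q=3: [-6, -3, -4]
Optimal cycle mean attained by: cycle 1->3->1, total (-2) + 6, length 2.
Answer: λ = 2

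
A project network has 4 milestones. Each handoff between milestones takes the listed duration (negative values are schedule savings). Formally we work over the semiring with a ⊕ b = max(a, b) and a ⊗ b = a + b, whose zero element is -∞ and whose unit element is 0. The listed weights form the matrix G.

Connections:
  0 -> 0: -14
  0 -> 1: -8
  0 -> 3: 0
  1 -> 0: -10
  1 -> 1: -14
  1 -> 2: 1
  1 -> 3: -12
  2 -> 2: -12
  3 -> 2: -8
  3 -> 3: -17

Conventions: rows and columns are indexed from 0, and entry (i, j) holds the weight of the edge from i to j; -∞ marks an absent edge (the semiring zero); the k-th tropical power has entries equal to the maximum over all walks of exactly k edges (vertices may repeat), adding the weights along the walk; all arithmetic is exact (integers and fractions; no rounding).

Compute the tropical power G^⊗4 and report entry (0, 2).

G^⊗2:
  [-18, -22, -7, -14]
  [-24, -18, -11, -10]
  [-∞, -∞, -24, -∞]
  [-∞, -∞, -20, -34]
G^⊗3:
  [-32, -26, -19, -18]
  [-28, -32, -17, -24]
  [-∞, -∞, -36, -∞]
  [-∞, -∞, -32, -51]
G^⊗4:
  [-36, -40, -25, -32]
  [-42, -36, -29, -28]
  [-∞, -∞, -48, -∞]
  [-∞, -∞, -44, -68]
Key observation: the optimum is the walk 0->1->0->1->2, with weight (-8) + (-10) + (-8) + 1 = -25.
Optimal value attained by: walk 0->1->0->1->2.
Answer: (G^⊗4)[0][2] = -25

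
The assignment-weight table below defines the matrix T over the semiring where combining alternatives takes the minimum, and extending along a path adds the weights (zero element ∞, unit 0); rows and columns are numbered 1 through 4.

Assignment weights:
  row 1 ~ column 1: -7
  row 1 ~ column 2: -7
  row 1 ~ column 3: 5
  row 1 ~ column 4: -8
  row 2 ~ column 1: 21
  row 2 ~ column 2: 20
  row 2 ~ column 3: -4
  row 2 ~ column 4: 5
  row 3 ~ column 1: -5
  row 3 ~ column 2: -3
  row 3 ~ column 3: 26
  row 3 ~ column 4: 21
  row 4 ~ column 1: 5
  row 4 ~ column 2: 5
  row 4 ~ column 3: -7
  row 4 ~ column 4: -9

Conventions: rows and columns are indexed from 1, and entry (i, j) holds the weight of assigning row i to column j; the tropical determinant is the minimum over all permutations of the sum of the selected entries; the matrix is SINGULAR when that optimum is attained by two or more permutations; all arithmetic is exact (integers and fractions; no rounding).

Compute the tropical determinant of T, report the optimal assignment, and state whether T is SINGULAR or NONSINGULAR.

σ = (1, 2, 3, 4): (-7) + 20 + 26 + (-9) = 30
σ = (1, 2, 4, 3): (-7) + 20 + 21 + (-7) = 27
σ = (1, 3, 2, 4): (-7) + (-4) + (-3) + (-9) = -23
σ = (1, 3, 4, 2): (-7) + (-4) + 21 + 5 = 15
σ = (1, 4, 2, 3): (-7) + 5 + (-3) + (-7) = -12
σ = (1, 4, 3, 2): (-7) + 5 + 26 + 5 = 29
σ = (2, 1, 3, 4): (-7) + 21 + 26 + (-9) = 31
σ = (2, 1, 4, 3): (-7) + 21 + 21 + (-7) = 28
σ = (2, 3, 1, 4): (-7) + (-4) + (-5) + (-9) = -25
σ = (2, 3, 4, 1): (-7) + (-4) + 21 + 5 = 15
σ = (2, 4, 1, 3): (-7) + 5 + (-5) + (-7) = -14
σ = (2, 4, 3, 1): (-7) + 5 + 26 + 5 = 29
σ = (3, 1, 2, 4): 5 + 21 + (-3) + (-9) = 14
σ = (3, 1, 4, 2): 5 + 21 + 21 + 5 = 52
σ = (3, 2, 1, 4): 5 + 20 + (-5) + (-9) = 11
σ = (3, 2, 4, 1): 5 + 20 + 21 + 5 = 51
σ = (3, 4, 1, 2): 5 + 5 + (-5) + 5 = 10
σ = (3, 4, 2, 1): 5 + 5 + (-3) + 5 = 12
σ = (4, 1, 2, 3): (-8) + 21 + (-3) + (-7) = 3
σ = (4, 1, 3, 2): (-8) + 21 + 26 + 5 = 44
σ = (4, 2, 1, 3): (-8) + 20 + (-5) + (-7) = 0
σ = (4, 2, 3, 1): (-8) + 20 + 26 + 5 = 43
σ = (4, 3, 1, 2): (-8) + (-4) + (-5) + 5 = -12
σ = (4, 3, 2, 1): (-8) + (-4) + (-3) + 5 = -10
Optimal value attained by: σ = (2, 3, 1, 4).
Answer: det⊕(T) = -25; verdict: NONSINGULAR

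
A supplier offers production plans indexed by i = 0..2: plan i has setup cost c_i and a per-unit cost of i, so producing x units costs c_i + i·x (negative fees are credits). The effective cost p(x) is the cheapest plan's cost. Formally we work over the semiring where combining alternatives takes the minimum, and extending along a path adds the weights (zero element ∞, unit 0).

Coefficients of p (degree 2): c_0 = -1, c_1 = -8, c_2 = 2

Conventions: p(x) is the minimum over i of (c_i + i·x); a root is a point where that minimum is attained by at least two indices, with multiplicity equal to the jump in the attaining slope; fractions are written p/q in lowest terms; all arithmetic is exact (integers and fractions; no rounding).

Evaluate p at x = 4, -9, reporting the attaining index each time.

p(4) = min(-1+0·4=-1, -8+1·4=-4, 2+2·4=10) = -4 (attained by i=1)
p(-9) = min(-1+0·(-9)=-1, -8+1·(-9)=-17, 2+2·(-9)=-16) = -17 (attained by i=1)
Answer: p(4) = -4; p(-9) = -17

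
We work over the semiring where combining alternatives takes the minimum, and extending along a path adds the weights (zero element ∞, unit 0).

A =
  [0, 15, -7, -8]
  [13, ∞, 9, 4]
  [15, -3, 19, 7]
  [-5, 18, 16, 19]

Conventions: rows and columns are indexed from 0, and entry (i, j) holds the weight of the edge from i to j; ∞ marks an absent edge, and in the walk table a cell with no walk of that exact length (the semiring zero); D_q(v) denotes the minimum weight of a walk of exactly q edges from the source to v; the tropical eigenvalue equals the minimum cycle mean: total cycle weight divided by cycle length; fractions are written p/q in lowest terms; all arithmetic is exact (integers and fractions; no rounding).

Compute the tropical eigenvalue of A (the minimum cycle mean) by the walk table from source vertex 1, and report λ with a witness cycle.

q=0: [∞, 0, ∞, ∞]
q=1: [13, ∞, 9, 4]
q=2: [-1, 6, 6, 5]
q=3: [-1, 3, -8, -9]
q=4: [-14, -11, -8, -9]
Optimal cycle mean attained by: cycle 0->3->0, total (-8) + (-5), length 2.
Answer: λ = -13/2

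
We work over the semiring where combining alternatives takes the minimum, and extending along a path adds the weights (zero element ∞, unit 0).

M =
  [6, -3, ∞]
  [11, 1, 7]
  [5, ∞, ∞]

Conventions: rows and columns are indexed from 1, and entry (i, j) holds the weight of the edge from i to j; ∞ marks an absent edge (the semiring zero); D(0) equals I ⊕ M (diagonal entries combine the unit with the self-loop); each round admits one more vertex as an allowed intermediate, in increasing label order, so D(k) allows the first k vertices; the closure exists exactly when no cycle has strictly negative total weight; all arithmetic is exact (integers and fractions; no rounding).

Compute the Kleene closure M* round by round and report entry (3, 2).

D(0):
  [0, -3, ∞]
  [11, 0, 7]
  [5, ∞, 0]
D(1):
  [0, -3, ∞]
  [11, 0, 7]
  [5, 2, 0]
D(2):
  [0, -3, 4]
  [11, 0, 7]
  [5, 2, 0]
D(3):
  [0, -3, 4]
  [11, 0, 7]
  [5, 2, 0]
Answer: M*[3][2] = 2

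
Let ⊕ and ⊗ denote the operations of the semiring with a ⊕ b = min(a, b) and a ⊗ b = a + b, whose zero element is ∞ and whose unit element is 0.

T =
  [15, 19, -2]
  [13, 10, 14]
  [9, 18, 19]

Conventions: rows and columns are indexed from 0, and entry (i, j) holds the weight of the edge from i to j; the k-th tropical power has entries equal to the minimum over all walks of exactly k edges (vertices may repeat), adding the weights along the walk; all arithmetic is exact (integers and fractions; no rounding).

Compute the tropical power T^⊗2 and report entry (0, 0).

T^⊗2:
  [7, 16, 13]
  [23, 20, 11]
  [24, 28, 7]
Key observation: the optimum is the walk 0->2->0, with weight (-2) + 9 = 7.
Optimal value attained by: walk 0->2->0.
Answer: (T^⊗2)[0][0] = 7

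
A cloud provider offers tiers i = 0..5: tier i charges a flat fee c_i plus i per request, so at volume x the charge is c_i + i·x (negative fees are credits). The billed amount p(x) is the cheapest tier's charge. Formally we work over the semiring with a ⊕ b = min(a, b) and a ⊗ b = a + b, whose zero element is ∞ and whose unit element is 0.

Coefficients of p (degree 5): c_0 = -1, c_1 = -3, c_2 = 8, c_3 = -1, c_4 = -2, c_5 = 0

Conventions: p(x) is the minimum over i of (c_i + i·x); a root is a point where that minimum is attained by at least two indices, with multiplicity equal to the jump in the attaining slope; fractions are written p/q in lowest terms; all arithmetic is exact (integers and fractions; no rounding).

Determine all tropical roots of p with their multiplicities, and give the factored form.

hull edge (i=0, c=-1) to (i=1, c=-3): slope -2, span 1
hull edge (i=1, c=-3) to (i=4, c=-2): slope 1/3, span 3
hull edge (i=4, c=-2) to (i=5, c=0): slope 2, span 1
Factored form: p(x) = 0 ⊗ (x ⊕ (-2)) ⊗ (x ⊕ (-1/3)) ⊗ (x ⊕ (-1/3)) ⊗ (x ⊕ (-1/3)) ⊗ (x ⊕ 2)
Answer: roots = -2 (mult 1), -1/3 (mult 3), 2 (mult 1)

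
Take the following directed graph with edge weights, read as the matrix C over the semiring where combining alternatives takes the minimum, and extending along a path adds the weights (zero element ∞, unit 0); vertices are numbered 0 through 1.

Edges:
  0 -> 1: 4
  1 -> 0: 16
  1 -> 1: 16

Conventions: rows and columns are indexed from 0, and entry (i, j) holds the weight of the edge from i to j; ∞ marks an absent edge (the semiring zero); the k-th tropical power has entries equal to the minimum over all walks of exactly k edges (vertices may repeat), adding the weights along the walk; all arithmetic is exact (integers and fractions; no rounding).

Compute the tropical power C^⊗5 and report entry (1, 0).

C^⊗2:
  [20, 20]
  [32, 20]
C^⊗3:
  [36, 24]
  [36, 36]
C^⊗4:
  [40, 40]
  [52, 40]
C^⊗5:
  [56, 44]
  [56, 56]
Key observation: the optimum is the walk 1->0->1->0->1->0, with weight 16 + 4 + 16 + 4 + 16 = 56.
Optimal value attained by: walk 1->0->1->0->1->0.
Answer: (C^⊗5)[1][0] = 56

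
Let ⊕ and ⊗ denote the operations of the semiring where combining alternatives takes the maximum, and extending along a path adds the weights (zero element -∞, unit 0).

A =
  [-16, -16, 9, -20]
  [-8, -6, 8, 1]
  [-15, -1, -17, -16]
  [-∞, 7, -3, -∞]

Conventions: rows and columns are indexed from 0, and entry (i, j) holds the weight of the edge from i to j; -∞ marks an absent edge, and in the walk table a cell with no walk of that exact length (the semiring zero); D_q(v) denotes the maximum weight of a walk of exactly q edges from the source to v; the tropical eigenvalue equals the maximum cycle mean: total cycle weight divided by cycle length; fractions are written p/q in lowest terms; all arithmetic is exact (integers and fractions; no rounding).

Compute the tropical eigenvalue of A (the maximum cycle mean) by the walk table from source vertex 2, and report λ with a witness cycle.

q=0: [-∞, -∞, 0, -∞]
q=1: [-15, -1, -17, -16]
q=2: [-9, -7, 7, 0]
q=3: [-8, 7, 1, -6]
q=4: [-1, 1, 15, 8]
Optimal cycle mean attained by: cycle 1->3->1, total 1 + 7, length 2.
Answer: λ = 4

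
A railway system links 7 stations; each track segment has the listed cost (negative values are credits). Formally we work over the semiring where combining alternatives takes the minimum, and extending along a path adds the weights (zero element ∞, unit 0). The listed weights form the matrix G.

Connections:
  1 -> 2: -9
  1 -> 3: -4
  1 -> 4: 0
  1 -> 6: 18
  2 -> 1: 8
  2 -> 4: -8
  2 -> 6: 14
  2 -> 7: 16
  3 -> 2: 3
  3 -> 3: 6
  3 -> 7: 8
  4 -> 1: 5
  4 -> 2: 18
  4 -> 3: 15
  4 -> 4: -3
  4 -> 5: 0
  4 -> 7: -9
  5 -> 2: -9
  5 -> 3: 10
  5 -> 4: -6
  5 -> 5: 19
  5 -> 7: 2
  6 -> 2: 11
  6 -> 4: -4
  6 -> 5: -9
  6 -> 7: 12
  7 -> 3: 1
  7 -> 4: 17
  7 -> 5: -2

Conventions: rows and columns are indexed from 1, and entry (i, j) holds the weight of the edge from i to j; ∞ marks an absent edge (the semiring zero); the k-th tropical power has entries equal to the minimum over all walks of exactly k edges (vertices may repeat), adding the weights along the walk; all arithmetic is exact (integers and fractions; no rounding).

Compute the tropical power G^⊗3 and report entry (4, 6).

G^⊗2:
  [-1, -1, 2, -17, 0, 5, -9]
  [-3, -1, 4, -11, -8, 26, -17]
  [11, 9, 9, -5, 6, 17, 14]
  [2, -9, -8, -6, -11, 23, -12]
  [-1, 10, 3, -17, -6, 5, -15]
  [1, -18, 1, -15, -4, 25, -13]
  [22, -11, 7, -8, 17, ∞, 0]
G^⊗3:
  [-12, -10, -8, -20, -17, 13, -26]
  [-6, -17, -16, -14, -19, 13, -20]
  [0, -3, 7, -8, -5, 23, -14]
  [-1, -20, -11, -17, -14, 5, -15]
  [-12, -15, -14, -20, -17, 17, -26]
  [-10, -13, -12, -26, -15, -4, -24]
  [-3, 8, 1, -19, -8, 3, -17]
Key observation: the optimum is the walk 4->5->2->6, with weight 0 + (-9) + 14 = 5.
Optimal value attained by: walk 4->5->2->6.
Answer: (G^⊗3)[4][6] = 5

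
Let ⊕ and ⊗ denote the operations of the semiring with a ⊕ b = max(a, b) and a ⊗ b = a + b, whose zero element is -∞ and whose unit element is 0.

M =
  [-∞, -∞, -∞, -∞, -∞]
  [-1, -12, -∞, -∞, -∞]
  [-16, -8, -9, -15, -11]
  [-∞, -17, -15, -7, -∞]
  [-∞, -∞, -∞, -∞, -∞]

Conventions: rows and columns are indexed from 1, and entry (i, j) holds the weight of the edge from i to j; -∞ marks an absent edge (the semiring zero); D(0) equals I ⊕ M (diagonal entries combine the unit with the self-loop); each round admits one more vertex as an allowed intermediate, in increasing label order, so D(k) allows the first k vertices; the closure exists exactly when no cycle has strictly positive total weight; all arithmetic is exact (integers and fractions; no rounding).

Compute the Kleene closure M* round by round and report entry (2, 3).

D(0):
  [0, -∞, -∞, -∞, -∞]
  [-1, 0, -∞, -∞, -∞]
  [-16, -8, 0, -15, -11]
  [-∞, -17, -15, 0, -∞]
  [-∞, -∞, -∞, -∞, 0]
D(1):
  [0, -∞, -∞, -∞, -∞]
  [-1, 0, -∞, -∞, -∞]
  [-16, -8, 0, -15, -11]
  [-∞, -17, -15, 0, -∞]
  [-∞, -∞, -∞, -∞, 0]
D(2):
  [0, -∞, -∞, -∞, -∞]
  [-1, 0, -∞, -∞, -∞]
  [-9, -8, 0, -15, -11]
  [-18, -17, -15, 0, -∞]
  [-∞, -∞, -∞, -∞, 0]
D(3):
  [0, -∞, -∞, -∞, -∞]
  [-1, 0, -∞, -∞, -∞]
  [-9, -8, 0, -15, -11]
  [-18, -17, -15, 0, -26]
  [-∞, -∞, -∞, -∞, 0]
D(4):
  [0, -∞, -∞, -∞, -∞]
  [-1, 0, -∞, -∞, -∞]
  [-9, -8, 0, -15, -11]
  [-18, -17, -15, 0, -26]
  [-∞, -∞, -∞, -∞, 0]
D(5):
  [0, -∞, -∞, -∞, -∞]
  [-1, 0, -∞, -∞, -∞]
  [-9, -8, 0, -15, -11]
  [-18, -17, -15, 0, -26]
  [-∞, -∞, -∞, -∞, 0]
Answer: M*[2][3] = -∞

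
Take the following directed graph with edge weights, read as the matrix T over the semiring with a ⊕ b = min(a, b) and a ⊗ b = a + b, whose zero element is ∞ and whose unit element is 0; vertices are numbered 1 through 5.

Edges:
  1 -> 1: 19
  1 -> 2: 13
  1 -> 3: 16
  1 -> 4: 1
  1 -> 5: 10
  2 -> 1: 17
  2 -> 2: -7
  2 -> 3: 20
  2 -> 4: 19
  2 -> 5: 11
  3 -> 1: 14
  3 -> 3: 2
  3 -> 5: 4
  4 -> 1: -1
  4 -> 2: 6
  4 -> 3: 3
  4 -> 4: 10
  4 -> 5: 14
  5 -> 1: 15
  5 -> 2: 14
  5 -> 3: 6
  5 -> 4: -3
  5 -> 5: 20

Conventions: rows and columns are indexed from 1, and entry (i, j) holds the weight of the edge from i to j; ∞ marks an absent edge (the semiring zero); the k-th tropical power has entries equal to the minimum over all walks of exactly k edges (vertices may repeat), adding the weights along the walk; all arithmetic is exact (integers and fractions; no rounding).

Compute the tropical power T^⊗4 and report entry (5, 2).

T^⊗2:
  [0, 6, 4, 7, 15]
  [10, -14, 13, 8, 4]
  [16, 18, 4, 1, 6]
  [9, -1, 5, 0, 7]
  [-4, 3, 0, 7, 10]
T^⊗3:
  [6, -1, 6, 1, 8]
  [3, -21, 6, 1, -3]
  [0, 7, 4, 3, 8]
  [-1, -8, 3, 4, 9]
  [6, -4, 2, -3, 4]
T^⊗4:
  [0, -8, 4, 5, 10]
  [-4, -28, -1, -6, -10]
  [2, 0, 6, 1, 8]
  [3, -15, 5, 0, 3]
  [-4, -11, 0, 1, 6]
Key observation: the optimum is the walk 5->4->2->2->2, with weight (-3) + 6 + (-7) + (-7) = -11.
Optimal value attained by: walk 5->4->2->2->2.
Answer: (T^⊗4)[5][2] = -11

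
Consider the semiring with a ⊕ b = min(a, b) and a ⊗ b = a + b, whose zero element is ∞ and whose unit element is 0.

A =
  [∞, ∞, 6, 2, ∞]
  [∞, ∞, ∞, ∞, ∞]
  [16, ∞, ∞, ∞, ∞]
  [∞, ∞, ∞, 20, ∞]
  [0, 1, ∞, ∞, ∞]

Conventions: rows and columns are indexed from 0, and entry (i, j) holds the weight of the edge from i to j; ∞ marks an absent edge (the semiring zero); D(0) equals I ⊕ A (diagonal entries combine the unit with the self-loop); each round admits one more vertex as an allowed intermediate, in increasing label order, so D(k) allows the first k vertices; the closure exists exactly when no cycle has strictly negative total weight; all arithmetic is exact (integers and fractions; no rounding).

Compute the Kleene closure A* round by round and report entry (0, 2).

D(0):
  [0, ∞, 6, 2, ∞]
  [∞, 0, ∞, ∞, ∞]
  [16, ∞, 0, ∞, ∞]
  [∞, ∞, ∞, 0, ∞]
  [0, 1, ∞, ∞, 0]
D(1):
  [0, ∞, 6, 2, ∞]
  [∞, 0, ∞, ∞, ∞]
  [16, ∞, 0, 18, ∞]
  [∞, ∞, ∞, 0, ∞]
  [0, 1, 6, 2, 0]
D(2):
  [0, ∞, 6, 2, ∞]
  [∞, 0, ∞, ∞, ∞]
  [16, ∞, 0, 18, ∞]
  [∞, ∞, ∞, 0, ∞]
  [0, 1, 6, 2, 0]
D(3):
  [0, ∞, 6, 2, ∞]
  [∞, 0, ∞, ∞, ∞]
  [16, ∞, 0, 18, ∞]
  [∞, ∞, ∞, 0, ∞]
  [0, 1, 6, 2, 0]
D(4):
  [0, ∞, 6, 2, ∞]
  [∞, 0, ∞, ∞, ∞]
  [16, ∞, 0, 18, ∞]
  [∞, ∞, ∞, 0, ∞]
  [0, 1, 6, 2, 0]
D(5):
  [0, ∞, 6, 2, ∞]
  [∞, 0, ∞, ∞, ∞]
  [16, ∞, 0, 18, ∞]
  [∞, ∞, ∞, 0, ∞]
  [0, 1, 6, 2, 0]
Answer: A*[0][2] = 6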